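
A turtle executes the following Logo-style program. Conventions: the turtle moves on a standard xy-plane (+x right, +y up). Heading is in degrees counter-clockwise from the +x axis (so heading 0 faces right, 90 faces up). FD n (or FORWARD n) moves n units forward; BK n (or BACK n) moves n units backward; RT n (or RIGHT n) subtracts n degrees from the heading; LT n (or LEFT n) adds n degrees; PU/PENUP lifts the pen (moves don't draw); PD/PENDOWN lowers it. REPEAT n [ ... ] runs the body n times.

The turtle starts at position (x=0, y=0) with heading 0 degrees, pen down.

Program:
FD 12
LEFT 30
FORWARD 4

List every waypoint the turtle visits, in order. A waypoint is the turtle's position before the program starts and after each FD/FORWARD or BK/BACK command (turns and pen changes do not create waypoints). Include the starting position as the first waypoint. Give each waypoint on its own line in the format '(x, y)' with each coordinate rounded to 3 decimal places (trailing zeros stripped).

Answer: (0, 0)
(12, 0)
(15.464, 2)

Derivation:
Executing turtle program step by step:
Start: pos=(0,0), heading=0, pen down
FD 12: (0,0) -> (12,0) [heading=0, draw]
LT 30: heading 0 -> 30
FD 4: (12,0) -> (15.464,2) [heading=30, draw]
Final: pos=(15.464,2), heading=30, 2 segment(s) drawn
Waypoints (3 total):
(0, 0)
(12, 0)
(15.464, 2)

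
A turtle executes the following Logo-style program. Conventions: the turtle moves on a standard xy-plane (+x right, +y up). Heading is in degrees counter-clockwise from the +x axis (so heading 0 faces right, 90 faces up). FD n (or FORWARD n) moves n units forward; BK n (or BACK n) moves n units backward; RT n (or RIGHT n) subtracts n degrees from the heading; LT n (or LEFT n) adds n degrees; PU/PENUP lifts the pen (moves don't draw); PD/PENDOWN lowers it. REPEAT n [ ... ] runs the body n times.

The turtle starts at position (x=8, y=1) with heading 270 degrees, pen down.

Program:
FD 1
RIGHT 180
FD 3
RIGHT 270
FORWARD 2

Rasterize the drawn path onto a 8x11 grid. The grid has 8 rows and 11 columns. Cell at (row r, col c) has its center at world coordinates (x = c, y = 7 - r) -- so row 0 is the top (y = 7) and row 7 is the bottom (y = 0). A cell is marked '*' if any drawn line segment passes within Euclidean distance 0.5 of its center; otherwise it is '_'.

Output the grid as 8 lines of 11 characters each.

Answer: ___________
___________
___________
___________
______***__
________*__
________*__
________*__

Derivation:
Segment 0: (8,1) -> (8,0)
Segment 1: (8,0) -> (8,3)
Segment 2: (8,3) -> (6,3)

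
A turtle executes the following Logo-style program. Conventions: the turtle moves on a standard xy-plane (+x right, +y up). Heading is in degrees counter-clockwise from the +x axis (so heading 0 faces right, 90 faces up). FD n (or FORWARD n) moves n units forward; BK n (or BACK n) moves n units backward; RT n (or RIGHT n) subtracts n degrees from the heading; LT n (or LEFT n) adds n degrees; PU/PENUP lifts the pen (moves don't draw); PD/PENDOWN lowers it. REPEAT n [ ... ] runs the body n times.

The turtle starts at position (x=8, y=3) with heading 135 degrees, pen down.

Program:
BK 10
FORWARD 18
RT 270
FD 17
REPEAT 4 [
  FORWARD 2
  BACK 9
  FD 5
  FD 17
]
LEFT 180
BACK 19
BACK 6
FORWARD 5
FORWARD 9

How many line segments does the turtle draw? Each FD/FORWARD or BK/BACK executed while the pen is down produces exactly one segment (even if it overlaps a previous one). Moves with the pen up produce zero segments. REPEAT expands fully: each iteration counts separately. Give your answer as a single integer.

Executing turtle program step by step:
Start: pos=(8,3), heading=135, pen down
BK 10: (8,3) -> (15.071,-4.071) [heading=135, draw]
FD 18: (15.071,-4.071) -> (2.343,8.657) [heading=135, draw]
RT 270: heading 135 -> 225
FD 17: (2.343,8.657) -> (-9.678,-3.364) [heading=225, draw]
REPEAT 4 [
  -- iteration 1/4 --
  FD 2: (-9.678,-3.364) -> (-11.092,-4.778) [heading=225, draw]
  BK 9: (-11.092,-4.778) -> (-4.728,1.586) [heading=225, draw]
  FD 5: (-4.728,1.586) -> (-8.263,-1.95) [heading=225, draw]
  FD 17: (-8.263,-1.95) -> (-20.284,-13.971) [heading=225, draw]
  -- iteration 2/4 --
  FD 2: (-20.284,-13.971) -> (-21.698,-15.385) [heading=225, draw]
  BK 9: (-21.698,-15.385) -> (-15.335,-9.021) [heading=225, draw]
  FD 5: (-15.335,-9.021) -> (-18.87,-12.556) [heading=225, draw]
  FD 17: (-18.87,-12.556) -> (-30.891,-24.577) [heading=225, draw]
  -- iteration 3/4 --
  FD 2: (-30.891,-24.577) -> (-32.305,-25.991) [heading=225, draw]
  BK 9: (-32.305,-25.991) -> (-25.941,-19.627) [heading=225, draw]
  FD 5: (-25.941,-19.627) -> (-29.477,-23.163) [heading=225, draw]
  FD 17: (-29.477,-23.163) -> (-41.497,-35.184) [heading=225, draw]
  -- iteration 4/4 --
  FD 2: (-41.497,-35.184) -> (-42.912,-36.598) [heading=225, draw]
  BK 9: (-42.912,-36.598) -> (-36.548,-30.234) [heading=225, draw]
  FD 5: (-36.548,-30.234) -> (-40.083,-33.77) [heading=225, draw]
  FD 17: (-40.083,-33.77) -> (-52.104,-45.79) [heading=225, draw]
]
LT 180: heading 225 -> 45
BK 19: (-52.104,-45.79) -> (-65.539,-59.225) [heading=45, draw]
BK 6: (-65.539,-59.225) -> (-69.782,-63.468) [heading=45, draw]
FD 5: (-69.782,-63.468) -> (-66.246,-59.933) [heading=45, draw]
FD 9: (-66.246,-59.933) -> (-59.882,-53.569) [heading=45, draw]
Final: pos=(-59.882,-53.569), heading=45, 23 segment(s) drawn
Segments drawn: 23

Answer: 23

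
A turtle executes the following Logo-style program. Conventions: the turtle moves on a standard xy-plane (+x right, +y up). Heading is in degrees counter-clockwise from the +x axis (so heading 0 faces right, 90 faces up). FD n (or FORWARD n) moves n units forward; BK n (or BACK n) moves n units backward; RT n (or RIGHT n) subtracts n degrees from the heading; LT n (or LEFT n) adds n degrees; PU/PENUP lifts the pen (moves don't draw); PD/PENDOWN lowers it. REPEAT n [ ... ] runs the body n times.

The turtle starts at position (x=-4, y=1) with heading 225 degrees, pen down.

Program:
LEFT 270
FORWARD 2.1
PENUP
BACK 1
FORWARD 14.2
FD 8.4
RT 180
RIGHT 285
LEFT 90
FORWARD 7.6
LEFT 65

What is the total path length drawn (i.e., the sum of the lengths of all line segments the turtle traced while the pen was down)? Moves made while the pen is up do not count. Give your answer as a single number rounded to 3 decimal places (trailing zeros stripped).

Executing turtle program step by step:
Start: pos=(-4,1), heading=225, pen down
LT 270: heading 225 -> 135
FD 2.1: (-4,1) -> (-5.485,2.485) [heading=135, draw]
PU: pen up
BK 1: (-5.485,2.485) -> (-4.778,1.778) [heading=135, move]
FD 14.2: (-4.778,1.778) -> (-14.819,11.819) [heading=135, move]
FD 8.4: (-14.819,11.819) -> (-20.758,17.758) [heading=135, move]
RT 180: heading 135 -> 315
RT 285: heading 315 -> 30
LT 90: heading 30 -> 120
FD 7.6: (-20.758,17.758) -> (-24.558,24.34) [heading=120, move]
LT 65: heading 120 -> 185
Final: pos=(-24.558,24.34), heading=185, 1 segment(s) drawn

Segment lengths:
  seg 1: (-4,1) -> (-5.485,2.485), length = 2.1
Total = 2.1

Answer: 2.1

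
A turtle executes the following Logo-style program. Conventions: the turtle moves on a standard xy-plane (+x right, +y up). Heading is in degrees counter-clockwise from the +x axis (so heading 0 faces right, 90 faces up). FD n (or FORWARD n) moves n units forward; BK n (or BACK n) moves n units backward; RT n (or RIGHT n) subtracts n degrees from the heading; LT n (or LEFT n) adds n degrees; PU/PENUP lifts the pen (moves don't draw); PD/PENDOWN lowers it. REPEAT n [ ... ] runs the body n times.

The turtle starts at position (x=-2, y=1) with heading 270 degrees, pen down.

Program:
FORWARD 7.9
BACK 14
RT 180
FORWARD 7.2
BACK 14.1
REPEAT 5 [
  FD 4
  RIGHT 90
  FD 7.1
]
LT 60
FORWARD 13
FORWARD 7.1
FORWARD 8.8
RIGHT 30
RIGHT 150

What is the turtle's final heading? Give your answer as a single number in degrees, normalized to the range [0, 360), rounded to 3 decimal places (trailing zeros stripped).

Executing turtle program step by step:
Start: pos=(-2,1), heading=270, pen down
FD 7.9: (-2,1) -> (-2,-6.9) [heading=270, draw]
BK 14: (-2,-6.9) -> (-2,7.1) [heading=270, draw]
RT 180: heading 270 -> 90
FD 7.2: (-2,7.1) -> (-2,14.3) [heading=90, draw]
BK 14.1: (-2,14.3) -> (-2,0.2) [heading=90, draw]
REPEAT 5 [
  -- iteration 1/5 --
  FD 4: (-2,0.2) -> (-2,4.2) [heading=90, draw]
  RT 90: heading 90 -> 0
  FD 7.1: (-2,4.2) -> (5.1,4.2) [heading=0, draw]
  -- iteration 2/5 --
  FD 4: (5.1,4.2) -> (9.1,4.2) [heading=0, draw]
  RT 90: heading 0 -> 270
  FD 7.1: (9.1,4.2) -> (9.1,-2.9) [heading=270, draw]
  -- iteration 3/5 --
  FD 4: (9.1,-2.9) -> (9.1,-6.9) [heading=270, draw]
  RT 90: heading 270 -> 180
  FD 7.1: (9.1,-6.9) -> (2,-6.9) [heading=180, draw]
  -- iteration 4/5 --
  FD 4: (2,-6.9) -> (-2,-6.9) [heading=180, draw]
  RT 90: heading 180 -> 90
  FD 7.1: (-2,-6.9) -> (-2,0.2) [heading=90, draw]
  -- iteration 5/5 --
  FD 4: (-2,0.2) -> (-2,4.2) [heading=90, draw]
  RT 90: heading 90 -> 0
  FD 7.1: (-2,4.2) -> (5.1,4.2) [heading=0, draw]
]
LT 60: heading 0 -> 60
FD 13: (5.1,4.2) -> (11.6,15.458) [heading=60, draw]
FD 7.1: (11.6,15.458) -> (15.15,21.607) [heading=60, draw]
FD 8.8: (15.15,21.607) -> (19.55,29.228) [heading=60, draw]
RT 30: heading 60 -> 30
RT 150: heading 30 -> 240
Final: pos=(19.55,29.228), heading=240, 17 segment(s) drawn

Answer: 240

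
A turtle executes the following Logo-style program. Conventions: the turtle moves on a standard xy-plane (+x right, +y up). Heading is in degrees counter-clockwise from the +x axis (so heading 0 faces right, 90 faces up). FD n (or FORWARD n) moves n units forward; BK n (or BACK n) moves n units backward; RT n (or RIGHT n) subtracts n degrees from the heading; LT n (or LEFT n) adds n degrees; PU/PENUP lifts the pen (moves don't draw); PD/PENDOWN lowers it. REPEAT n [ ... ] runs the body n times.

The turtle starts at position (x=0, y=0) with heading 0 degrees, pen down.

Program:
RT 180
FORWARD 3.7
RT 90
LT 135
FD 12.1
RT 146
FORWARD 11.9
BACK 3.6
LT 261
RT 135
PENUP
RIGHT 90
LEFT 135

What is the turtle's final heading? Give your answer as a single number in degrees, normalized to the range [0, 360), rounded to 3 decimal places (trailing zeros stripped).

Answer: 250

Derivation:
Executing turtle program step by step:
Start: pos=(0,0), heading=0, pen down
RT 180: heading 0 -> 180
FD 3.7: (0,0) -> (-3.7,0) [heading=180, draw]
RT 90: heading 180 -> 90
LT 135: heading 90 -> 225
FD 12.1: (-3.7,0) -> (-12.256,-8.556) [heading=225, draw]
RT 146: heading 225 -> 79
FD 11.9: (-12.256,-8.556) -> (-9.985,3.125) [heading=79, draw]
BK 3.6: (-9.985,3.125) -> (-10.672,-0.408) [heading=79, draw]
LT 261: heading 79 -> 340
RT 135: heading 340 -> 205
PU: pen up
RT 90: heading 205 -> 115
LT 135: heading 115 -> 250
Final: pos=(-10.672,-0.408), heading=250, 4 segment(s) drawn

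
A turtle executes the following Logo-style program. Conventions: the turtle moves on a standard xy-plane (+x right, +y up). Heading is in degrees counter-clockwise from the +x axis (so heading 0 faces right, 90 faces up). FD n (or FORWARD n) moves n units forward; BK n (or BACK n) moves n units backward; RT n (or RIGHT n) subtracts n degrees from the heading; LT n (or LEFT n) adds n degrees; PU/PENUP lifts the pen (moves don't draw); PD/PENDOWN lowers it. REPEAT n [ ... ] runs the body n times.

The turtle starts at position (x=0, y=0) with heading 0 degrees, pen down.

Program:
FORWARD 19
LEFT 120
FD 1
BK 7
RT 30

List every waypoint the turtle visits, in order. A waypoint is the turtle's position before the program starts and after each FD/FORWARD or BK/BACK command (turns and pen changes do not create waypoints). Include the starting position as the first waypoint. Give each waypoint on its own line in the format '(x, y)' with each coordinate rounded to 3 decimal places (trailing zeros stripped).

Answer: (0, 0)
(19, 0)
(18.5, 0.866)
(22, -5.196)

Derivation:
Executing turtle program step by step:
Start: pos=(0,0), heading=0, pen down
FD 19: (0,0) -> (19,0) [heading=0, draw]
LT 120: heading 0 -> 120
FD 1: (19,0) -> (18.5,0.866) [heading=120, draw]
BK 7: (18.5,0.866) -> (22,-5.196) [heading=120, draw]
RT 30: heading 120 -> 90
Final: pos=(22,-5.196), heading=90, 3 segment(s) drawn
Waypoints (4 total):
(0, 0)
(19, 0)
(18.5, 0.866)
(22, -5.196)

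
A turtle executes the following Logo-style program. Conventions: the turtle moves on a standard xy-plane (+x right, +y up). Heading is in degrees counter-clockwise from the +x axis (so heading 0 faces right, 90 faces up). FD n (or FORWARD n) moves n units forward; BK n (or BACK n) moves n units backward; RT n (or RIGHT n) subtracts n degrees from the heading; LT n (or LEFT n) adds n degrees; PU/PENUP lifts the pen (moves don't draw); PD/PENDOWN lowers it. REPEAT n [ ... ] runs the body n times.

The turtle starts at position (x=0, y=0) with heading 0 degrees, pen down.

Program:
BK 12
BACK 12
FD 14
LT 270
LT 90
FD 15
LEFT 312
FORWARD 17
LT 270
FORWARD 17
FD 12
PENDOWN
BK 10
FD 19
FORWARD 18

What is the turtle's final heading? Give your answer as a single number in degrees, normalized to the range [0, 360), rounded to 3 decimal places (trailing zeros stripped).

Answer: 222

Derivation:
Executing turtle program step by step:
Start: pos=(0,0), heading=0, pen down
BK 12: (0,0) -> (-12,0) [heading=0, draw]
BK 12: (-12,0) -> (-24,0) [heading=0, draw]
FD 14: (-24,0) -> (-10,0) [heading=0, draw]
LT 270: heading 0 -> 270
LT 90: heading 270 -> 0
FD 15: (-10,0) -> (5,0) [heading=0, draw]
LT 312: heading 0 -> 312
FD 17: (5,0) -> (16.375,-12.633) [heading=312, draw]
LT 270: heading 312 -> 222
FD 17: (16.375,-12.633) -> (3.742,-24.009) [heading=222, draw]
FD 12: (3.742,-24.009) -> (-5.176,-32.038) [heading=222, draw]
PD: pen down
BK 10: (-5.176,-32.038) -> (2.255,-25.347) [heading=222, draw]
FD 19: (2.255,-25.347) -> (-11.864,-38.06) [heading=222, draw]
FD 18: (-11.864,-38.06) -> (-25.241,-50.105) [heading=222, draw]
Final: pos=(-25.241,-50.105), heading=222, 10 segment(s) drawn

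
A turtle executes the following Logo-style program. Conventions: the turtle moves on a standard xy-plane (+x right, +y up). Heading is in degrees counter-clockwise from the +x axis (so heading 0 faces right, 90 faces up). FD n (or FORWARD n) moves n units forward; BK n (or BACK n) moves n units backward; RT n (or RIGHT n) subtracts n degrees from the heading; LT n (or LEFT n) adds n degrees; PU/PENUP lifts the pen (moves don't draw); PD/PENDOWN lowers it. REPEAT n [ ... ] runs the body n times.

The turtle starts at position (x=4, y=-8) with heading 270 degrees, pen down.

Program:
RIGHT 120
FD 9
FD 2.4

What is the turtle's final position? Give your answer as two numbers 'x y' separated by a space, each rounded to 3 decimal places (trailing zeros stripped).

Executing turtle program step by step:
Start: pos=(4,-8), heading=270, pen down
RT 120: heading 270 -> 150
FD 9: (4,-8) -> (-3.794,-3.5) [heading=150, draw]
FD 2.4: (-3.794,-3.5) -> (-5.873,-2.3) [heading=150, draw]
Final: pos=(-5.873,-2.3), heading=150, 2 segment(s) drawn

Answer: -5.873 -2.3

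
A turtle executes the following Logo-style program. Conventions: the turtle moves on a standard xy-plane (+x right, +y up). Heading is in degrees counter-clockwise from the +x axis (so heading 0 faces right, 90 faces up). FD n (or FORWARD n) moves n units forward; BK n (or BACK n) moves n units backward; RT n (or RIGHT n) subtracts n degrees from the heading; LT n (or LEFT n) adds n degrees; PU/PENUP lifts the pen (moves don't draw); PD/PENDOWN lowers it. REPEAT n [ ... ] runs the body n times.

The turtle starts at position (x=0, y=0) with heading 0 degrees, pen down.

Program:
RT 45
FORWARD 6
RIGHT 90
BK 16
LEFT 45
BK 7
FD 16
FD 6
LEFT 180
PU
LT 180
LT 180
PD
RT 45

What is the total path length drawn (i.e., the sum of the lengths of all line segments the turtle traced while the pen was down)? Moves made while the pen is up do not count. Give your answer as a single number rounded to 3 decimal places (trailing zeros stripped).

Executing turtle program step by step:
Start: pos=(0,0), heading=0, pen down
RT 45: heading 0 -> 315
FD 6: (0,0) -> (4.243,-4.243) [heading=315, draw]
RT 90: heading 315 -> 225
BK 16: (4.243,-4.243) -> (15.556,7.071) [heading=225, draw]
LT 45: heading 225 -> 270
BK 7: (15.556,7.071) -> (15.556,14.071) [heading=270, draw]
FD 16: (15.556,14.071) -> (15.556,-1.929) [heading=270, draw]
FD 6: (15.556,-1.929) -> (15.556,-7.929) [heading=270, draw]
LT 180: heading 270 -> 90
PU: pen up
LT 180: heading 90 -> 270
LT 180: heading 270 -> 90
PD: pen down
RT 45: heading 90 -> 45
Final: pos=(15.556,-7.929), heading=45, 5 segment(s) drawn

Segment lengths:
  seg 1: (0,0) -> (4.243,-4.243), length = 6
  seg 2: (4.243,-4.243) -> (15.556,7.071), length = 16
  seg 3: (15.556,7.071) -> (15.556,14.071), length = 7
  seg 4: (15.556,14.071) -> (15.556,-1.929), length = 16
  seg 5: (15.556,-1.929) -> (15.556,-7.929), length = 6
Total = 51

Answer: 51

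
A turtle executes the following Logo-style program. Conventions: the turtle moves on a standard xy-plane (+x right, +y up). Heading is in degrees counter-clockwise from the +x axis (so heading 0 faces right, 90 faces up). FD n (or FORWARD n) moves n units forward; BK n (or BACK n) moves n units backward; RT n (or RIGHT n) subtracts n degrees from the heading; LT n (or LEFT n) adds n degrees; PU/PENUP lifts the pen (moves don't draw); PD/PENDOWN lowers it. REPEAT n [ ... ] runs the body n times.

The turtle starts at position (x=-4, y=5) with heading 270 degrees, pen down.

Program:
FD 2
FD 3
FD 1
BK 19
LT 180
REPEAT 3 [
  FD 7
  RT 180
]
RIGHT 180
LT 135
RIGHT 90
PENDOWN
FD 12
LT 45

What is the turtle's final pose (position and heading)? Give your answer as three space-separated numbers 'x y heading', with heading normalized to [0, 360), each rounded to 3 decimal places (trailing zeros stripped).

Executing turtle program step by step:
Start: pos=(-4,5), heading=270, pen down
FD 2: (-4,5) -> (-4,3) [heading=270, draw]
FD 3: (-4,3) -> (-4,0) [heading=270, draw]
FD 1: (-4,0) -> (-4,-1) [heading=270, draw]
BK 19: (-4,-1) -> (-4,18) [heading=270, draw]
LT 180: heading 270 -> 90
REPEAT 3 [
  -- iteration 1/3 --
  FD 7: (-4,18) -> (-4,25) [heading=90, draw]
  RT 180: heading 90 -> 270
  -- iteration 2/3 --
  FD 7: (-4,25) -> (-4,18) [heading=270, draw]
  RT 180: heading 270 -> 90
  -- iteration 3/3 --
  FD 7: (-4,18) -> (-4,25) [heading=90, draw]
  RT 180: heading 90 -> 270
]
RT 180: heading 270 -> 90
LT 135: heading 90 -> 225
RT 90: heading 225 -> 135
PD: pen down
FD 12: (-4,25) -> (-12.485,33.485) [heading=135, draw]
LT 45: heading 135 -> 180
Final: pos=(-12.485,33.485), heading=180, 8 segment(s) drawn

Answer: -12.485 33.485 180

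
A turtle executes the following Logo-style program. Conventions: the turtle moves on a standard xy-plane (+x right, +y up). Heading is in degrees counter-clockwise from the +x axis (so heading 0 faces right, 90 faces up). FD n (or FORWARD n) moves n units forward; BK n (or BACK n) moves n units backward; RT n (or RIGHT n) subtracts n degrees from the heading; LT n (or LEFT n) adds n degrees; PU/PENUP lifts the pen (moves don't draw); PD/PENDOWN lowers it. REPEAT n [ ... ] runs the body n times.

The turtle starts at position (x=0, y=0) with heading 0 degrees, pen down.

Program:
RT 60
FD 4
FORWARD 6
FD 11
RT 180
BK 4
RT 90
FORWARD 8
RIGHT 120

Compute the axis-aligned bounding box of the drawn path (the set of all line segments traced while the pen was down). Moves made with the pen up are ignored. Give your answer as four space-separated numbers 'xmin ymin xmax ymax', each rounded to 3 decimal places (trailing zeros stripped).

Answer: 0 -21.651 19.428 0

Derivation:
Executing turtle program step by step:
Start: pos=(0,0), heading=0, pen down
RT 60: heading 0 -> 300
FD 4: (0,0) -> (2,-3.464) [heading=300, draw]
FD 6: (2,-3.464) -> (5,-8.66) [heading=300, draw]
FD 11: (5,-8.66) -> (10.5,-18.187) [heading=300, draw]
RT 180: heading 300 -> 120
BK 4: (10.5,-18.187) -> (12.5,-21.651) [heading=120, draw]
RT 90: heading 120 -> 30
FD 8: (12.5,-21.651) -> (19.428,-17.651) [heading=30, draw]
RT 120: heading 30 -> 270
Final: pos=(19.428,-17.651), heading=270, 5 segment(s) drawn

Segment endpoints: x in {0, 2, 5, 10.5, 12.5, 19.428}, y in {-21.651, -18.187, -17.651, -8.66, -3.464, 0}
xmin=0, ymin=-21.651, xmax=19.428, ymax=0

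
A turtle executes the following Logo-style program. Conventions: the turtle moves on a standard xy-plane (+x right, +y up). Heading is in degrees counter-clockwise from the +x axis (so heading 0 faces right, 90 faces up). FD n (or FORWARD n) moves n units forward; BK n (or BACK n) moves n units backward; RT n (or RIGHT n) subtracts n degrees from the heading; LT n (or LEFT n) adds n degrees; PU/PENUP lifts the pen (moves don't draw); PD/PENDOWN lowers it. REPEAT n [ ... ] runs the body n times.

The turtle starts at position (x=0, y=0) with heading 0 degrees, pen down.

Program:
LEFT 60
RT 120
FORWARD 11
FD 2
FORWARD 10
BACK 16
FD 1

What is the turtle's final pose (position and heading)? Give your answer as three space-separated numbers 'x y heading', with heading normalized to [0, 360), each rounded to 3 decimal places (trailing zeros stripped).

Executing turtle program step by step:
Start: pos=(0,0), heading=0, pen down
LT 60: heading 0 -> 60
RT 120: heading 60 -> 300
FD 11: (0,0) -> (5.5,-9.526) [heading=300, draw]
FD 2: (5.5,-9.526) -> (6.5,-11.258) [heading=300, draw]
FD 10: (6.5,-11.258) -> (11.5,-19.919) [heading=300, draw]
BK 16: (11.5,-19.919) -> (3.5,-6.062) [heading=300, draw]
FD 1: (3.5,-6.062) -> (4,-6.928) [heading=300, draw]
Final: pos=(4,-6.928), heading=300, 5 segment(s) drawn

Answer: 4 -6.928 300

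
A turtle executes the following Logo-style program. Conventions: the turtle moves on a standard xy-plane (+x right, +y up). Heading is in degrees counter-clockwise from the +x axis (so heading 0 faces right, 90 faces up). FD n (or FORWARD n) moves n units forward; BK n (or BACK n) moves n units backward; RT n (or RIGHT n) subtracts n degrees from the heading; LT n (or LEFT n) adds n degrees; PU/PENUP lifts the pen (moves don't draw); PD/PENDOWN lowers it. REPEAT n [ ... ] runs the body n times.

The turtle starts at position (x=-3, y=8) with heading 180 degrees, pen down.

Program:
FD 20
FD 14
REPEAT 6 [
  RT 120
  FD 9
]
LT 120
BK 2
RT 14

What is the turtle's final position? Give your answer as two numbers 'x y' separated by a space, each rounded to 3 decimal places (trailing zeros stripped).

Executing turtle program step by step:
Start: pos=(-3,8), heading=180, pen down
FD 20: (-3,8) -> (-23,8) [heading=180, draw]
FD 14: (-23,8) -> (-37,8) [heading=180, draw]
REPEAT 6 [
  -- iteration 1/6 --
  RT 120: heading 180 -> 60
  FD 9: (-37,8) -> (-32.5,15.794) [heading=60, draw]
  -- iteration 2/6 --
  RT 120: heading 60 -> 300
  FD 9: (-32.5,15.794) -> (-28,8) [heading=300, draw]
  -- iteration 3/6 --
  RT 120: heading 300 -> 180
  FD 9: (-28,8) -> (-37,8) [heading=180, draw]
  -- iteration 4/6 --
  RT 120: heading 180 -> 60
  FD 9: (-37,8) -> (-32.5,15.794) [heading=60, draw]
  -- iteration 5/6 --
  RT 120: heading 60 -> 300
  FD 9: (-32.5,15.794) -> (-28,8) [heading=300, draw]
  -- iteration 6/6 --
  RT 120: heading 300 -> 180
  FD 9: (-28,8) -> (-37,8) [heading=180, draw]
]
LT 120: heading 180 -> 300
BK 2: (-37,8) -> (-38,9.732) [heading=300, draw]
RT 14: heading 300 -> 286
Final: pos=(-38,9.732), heading=286, 9 segment(s) drawn

Answer: -38 9.732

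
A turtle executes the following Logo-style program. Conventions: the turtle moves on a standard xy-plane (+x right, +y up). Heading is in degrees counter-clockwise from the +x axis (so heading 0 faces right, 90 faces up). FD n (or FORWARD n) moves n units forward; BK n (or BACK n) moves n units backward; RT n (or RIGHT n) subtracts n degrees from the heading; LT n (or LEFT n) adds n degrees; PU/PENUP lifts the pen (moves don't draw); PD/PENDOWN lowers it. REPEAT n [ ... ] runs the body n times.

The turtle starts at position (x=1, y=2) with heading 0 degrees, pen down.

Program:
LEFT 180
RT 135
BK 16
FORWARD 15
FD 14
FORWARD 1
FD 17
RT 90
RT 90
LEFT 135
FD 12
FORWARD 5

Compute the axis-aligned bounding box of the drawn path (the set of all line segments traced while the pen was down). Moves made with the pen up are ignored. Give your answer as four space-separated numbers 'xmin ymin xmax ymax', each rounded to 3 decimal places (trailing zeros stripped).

Answer: -10.314 -9.314 39.92 23.92

Derivation:
Executing turtle program step by step:
Start: pos=(1,2), heading=0, pen down
LT 180: heading 0 -> 180
RT 135: heading 180 -> 45
BK 16: (1,2) -> (-10.314,-9.314) [heading=45, draw]
FD 15: (-10.314,-9.314) -> (0.293,1.293) [heading=45, draw]
FD 14: (0.293,1.293) -> (10.192,11.192) [heading=45, draw]
FD 1: (10.192,11.192) -> (10.899,11.899) [heading=45, draw]
FD 17: (10.899,11.899) -> (22.92,23.92) [heading=45, draw]
RT 90: heading 45 -> 315
RT 90: heading 315 -> 225
LT 135: heading 225 -> 0
FD 12: (22.92,23.92) -> (34.92,23.92) [heading=0, draw]
FD 5: (34.92,23.92) -> (39.92,23.92) [heading=0, draw]
Final: pos=(39.92,23.92), heading=0, 7 segment(s) drawn

Segment endpoints: x in {-10.314, 0.293, 1, 10.192, 10.899, 22.92, 34.92, 39.92}, y in {-9.314, 1.293, 2, 11.192, 11.899, 23.92}
xmin=-10.314, ymin=-9.314, xmax=39.92, ymax=23.92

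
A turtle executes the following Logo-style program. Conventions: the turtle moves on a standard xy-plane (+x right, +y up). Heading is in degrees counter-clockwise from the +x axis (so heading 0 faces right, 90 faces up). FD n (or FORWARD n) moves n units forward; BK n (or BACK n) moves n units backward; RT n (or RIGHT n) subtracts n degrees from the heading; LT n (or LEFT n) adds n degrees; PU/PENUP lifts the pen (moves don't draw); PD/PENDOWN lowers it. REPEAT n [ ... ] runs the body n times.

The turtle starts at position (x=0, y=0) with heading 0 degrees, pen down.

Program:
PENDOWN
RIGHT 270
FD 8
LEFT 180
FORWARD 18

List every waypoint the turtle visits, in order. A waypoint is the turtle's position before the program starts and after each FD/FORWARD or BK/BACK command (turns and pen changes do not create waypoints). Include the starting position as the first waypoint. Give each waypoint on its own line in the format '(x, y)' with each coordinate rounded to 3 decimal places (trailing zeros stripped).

Executing turtle program step by step:
Start: pos=(0,0), heading=0, pen down
PD: pen down
RT 270: heading 0 -> 90
FD 8: (0,0) -> (0,8) [heading=90, draw]
LT 180: heading 90 -> 270
FD 18: (0,8) -> (0,-10) [heading=270, draw]
Final: pos=(0,-10), heading=270, 2 segment(s) drawn
Waypoints (3 total):
(0, 0)
(0, 8)
(0, -10)

Answer: (0, 0)
(0, 8)
(0, -10)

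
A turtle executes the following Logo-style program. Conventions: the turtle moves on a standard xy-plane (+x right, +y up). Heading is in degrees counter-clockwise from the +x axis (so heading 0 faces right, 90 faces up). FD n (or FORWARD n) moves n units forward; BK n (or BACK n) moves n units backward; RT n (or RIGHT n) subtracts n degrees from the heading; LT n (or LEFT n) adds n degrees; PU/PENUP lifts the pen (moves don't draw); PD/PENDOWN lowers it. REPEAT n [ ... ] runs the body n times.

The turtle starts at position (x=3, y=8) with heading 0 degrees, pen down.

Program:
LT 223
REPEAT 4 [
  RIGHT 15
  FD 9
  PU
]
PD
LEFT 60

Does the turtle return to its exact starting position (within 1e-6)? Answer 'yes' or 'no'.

Answer: no

Derivation:
Executing turtle program step by step:
Start: pos=(3,8), heading=0, pen down
LT 223: heading 0 -> 223
REPEAT 4 [
  -- iteration 1/4 --
  RT 15: heading 223 -> 208
  FD 9: (3,8) -> (-4.947,3.775) [heading=208, draw]
  PU: pen up
  -- iteration 2/4 --
  RT 15: heading 208 -> 193
  FD 9: (-4.947,3.775) -> (-13.716,1.75) [heading=193, move]
  PU: pen up
  -- iteration 3/4 --
  RT 15: heading 193 -> 178
  FD 9: (-13.716,1.75) -> (-22.71,2.064) [heading=178, move]
  PU: pen up
  -- iteration 4/4 --
  RT 15: heading 178 -> 163
  FD 9: (-22.71,2.064) -> (-31.317,4.696) [heading=163, move]
  PU: pen up
]
PD: pen down
LT 60: heading 163 -> 223
Final: pos=(-31.317,4.696), heading=223, 1 segment(s) drawn

Start position: (3, 8)
Final position: (-31.317, 4.696)
Distance = 34.476; >= 1e-6 -> NOT closed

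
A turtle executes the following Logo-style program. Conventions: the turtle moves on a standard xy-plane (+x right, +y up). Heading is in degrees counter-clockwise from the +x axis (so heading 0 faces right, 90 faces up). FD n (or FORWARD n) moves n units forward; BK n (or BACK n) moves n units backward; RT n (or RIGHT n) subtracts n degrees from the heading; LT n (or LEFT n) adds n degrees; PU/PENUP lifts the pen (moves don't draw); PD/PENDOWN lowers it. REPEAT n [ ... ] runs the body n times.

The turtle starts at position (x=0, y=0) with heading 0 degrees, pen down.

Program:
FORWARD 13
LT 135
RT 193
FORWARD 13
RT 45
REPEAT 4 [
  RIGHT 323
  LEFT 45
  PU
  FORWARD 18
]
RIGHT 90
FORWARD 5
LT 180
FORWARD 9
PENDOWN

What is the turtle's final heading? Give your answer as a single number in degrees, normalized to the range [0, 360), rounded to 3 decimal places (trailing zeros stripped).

Answer: 315

Derivation:
Executing turtle program step by step:
Start: pos=(0,0), heading=0, pen down
FD 13: (0,0) -> (13,0) [heading=0, draw]
LT 135: heading 0 -> 135
RT 193: heading 135 -> 302
FD 13: (13,0) -> (19.889,-11.025) [heading=302, draw]
RT 45: heading 302 -> 257
REPEAT 4 [
  -- iteration 1/4 --
  RT 323: heading 257 -> 294
  LT 45: heading 294 -> 339
  PU: pen up
  FD 18: (19.889,-11.025) -> (36.693,-17.475) [heading=339, move]
  -- iteration 2/4 --
  RT 323: heading 339 -> 16
  LT 45: heading 16 -> 61
  PU: pen up
  FD 18: (36.693,-17.475) -> (45.42,-1.732) [heading=61, move]
  -- iteration 3/4 --
  RT 323: heading 61 -> 98
  LT 45: heading 98 -> 143
  PU: pen up
  FD 18: (45.42,-1.732) -> (31.045,9.101) [heading=143, move]
  -- iteration 4/4 --
  RT 323: heading 143 -> 180
  LT 45: heading 180 -> 225
  PU: pen up
  FD 18: (31.045,9.101) -> (18.317,-3.627) [heading=225, move]
]
RT 90: heading 225 -> 135
FD 5: (18.317,-3.627) -> (14.781,-0.092) [heading=135, move]
LT 180: heading 135 -> 315
FD 9: (14.781,-0.092) -> (21.145,-6.456) [heading=315, move]
PD: pen down
Final: pos=(21.145,-6.456), heading=315, 2 segment(s) drawn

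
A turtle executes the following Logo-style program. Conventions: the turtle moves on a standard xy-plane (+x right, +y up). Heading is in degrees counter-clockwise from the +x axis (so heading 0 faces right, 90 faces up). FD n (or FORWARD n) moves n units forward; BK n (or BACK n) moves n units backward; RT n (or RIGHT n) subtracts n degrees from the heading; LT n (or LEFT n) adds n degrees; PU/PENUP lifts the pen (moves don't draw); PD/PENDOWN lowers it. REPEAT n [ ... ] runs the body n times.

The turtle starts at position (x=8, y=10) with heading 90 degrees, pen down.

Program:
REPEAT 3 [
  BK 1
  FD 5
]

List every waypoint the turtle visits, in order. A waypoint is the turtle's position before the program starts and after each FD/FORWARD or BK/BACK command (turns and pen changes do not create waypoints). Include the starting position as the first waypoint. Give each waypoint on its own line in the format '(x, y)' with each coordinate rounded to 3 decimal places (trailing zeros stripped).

Executing turtle program step by step:
Start: pos=(8,10), heading=90, pen down
REPEAT 3 [
  -- iteration 1/3 --
  BK 1: (8,10) -> (8,9) [heading=90, draw]
  FD 5: (8,9) -> (8,14) [heading=90, draw]
  -- iteration 2/3 --
  BK 1: (8,14) -> (8,13) [heading=90, draw]
  FD 5: (8,13) -> (8,18) [heading=90, draw]
  -- iteration 3/3 --
  BK 1: (8,18) -> (8,17) [heading=90, draw]
  FD 5: (8,17) -> (8,22) [heading=90, draw]
]
Final: pos=(8,22), heading=90, 6 segment(s) drawn
Waypoints (7 total):
(8, 10)
(8, 9)
(8, 14)
(8, 13)
(8, 18)
(8, 17)
(8, 22)

Answer: (8, 10)
(8, 9)
(8, 14)
(8, 13)
(8, 18)
(8, 17)
(8, 22)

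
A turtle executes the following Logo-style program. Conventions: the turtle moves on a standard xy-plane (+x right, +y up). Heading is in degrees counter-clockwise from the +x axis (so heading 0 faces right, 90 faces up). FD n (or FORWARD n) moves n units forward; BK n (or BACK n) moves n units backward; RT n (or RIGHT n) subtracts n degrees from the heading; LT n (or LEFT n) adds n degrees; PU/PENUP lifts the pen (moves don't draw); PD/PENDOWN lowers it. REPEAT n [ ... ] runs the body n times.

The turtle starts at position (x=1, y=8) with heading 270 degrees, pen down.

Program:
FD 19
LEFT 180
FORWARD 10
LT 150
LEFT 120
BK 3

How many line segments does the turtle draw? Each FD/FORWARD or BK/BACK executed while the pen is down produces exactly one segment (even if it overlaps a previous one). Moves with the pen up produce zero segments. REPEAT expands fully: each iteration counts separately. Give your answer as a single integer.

Executing turtle program step by step:
Start: pos=(1,8), heading=270, pen down
FD 19: (1,8) -> (1,-11) [heading=270, draw]
LT 180: heading 270 -> 90
FD 10: (1,-11) -> (1,-1) [heading=90, draw]
LT 150: heading 90 -> 240
LT 120: heading 240 -> 0
BK 3: (1,-1) -> (-2,-1) [heading=0, draw]
Final: pos=(-2,-1), heading=0, 3 segment(s) drawn
Segments drawn: 3

Answer: 3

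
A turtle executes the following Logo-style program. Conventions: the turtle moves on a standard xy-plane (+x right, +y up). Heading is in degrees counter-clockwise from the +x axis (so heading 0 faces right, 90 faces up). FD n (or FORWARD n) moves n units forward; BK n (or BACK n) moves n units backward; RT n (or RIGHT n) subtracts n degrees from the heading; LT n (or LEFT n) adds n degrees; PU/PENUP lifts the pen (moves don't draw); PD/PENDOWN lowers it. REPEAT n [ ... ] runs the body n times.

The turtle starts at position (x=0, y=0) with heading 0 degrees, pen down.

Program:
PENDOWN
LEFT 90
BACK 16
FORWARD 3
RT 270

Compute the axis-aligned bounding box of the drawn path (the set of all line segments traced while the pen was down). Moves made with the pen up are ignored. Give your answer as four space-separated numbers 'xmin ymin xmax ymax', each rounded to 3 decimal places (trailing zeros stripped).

Answer: 0 -16 0 0

Derivation:
Executing turtle program step by step:
Start: pos=(0,0), heading=0, pen down
PD: pen down
LT 90: heading 0 -> 90
BK 16: (0,0) -> (0,-16) [heading=90, draw]
FD 3: (0,-16) -> (0,-13) [heading=90, draw]
RT 270: heading 90 -> 180
Final: pos=(0,-13), heading=180, 2 segment(s) drawn

Segment endpoints: x in {0, 0, 0}, y in {-16, -13, 0}
xmin=0, ymin=-16, xmax=0, ymax=0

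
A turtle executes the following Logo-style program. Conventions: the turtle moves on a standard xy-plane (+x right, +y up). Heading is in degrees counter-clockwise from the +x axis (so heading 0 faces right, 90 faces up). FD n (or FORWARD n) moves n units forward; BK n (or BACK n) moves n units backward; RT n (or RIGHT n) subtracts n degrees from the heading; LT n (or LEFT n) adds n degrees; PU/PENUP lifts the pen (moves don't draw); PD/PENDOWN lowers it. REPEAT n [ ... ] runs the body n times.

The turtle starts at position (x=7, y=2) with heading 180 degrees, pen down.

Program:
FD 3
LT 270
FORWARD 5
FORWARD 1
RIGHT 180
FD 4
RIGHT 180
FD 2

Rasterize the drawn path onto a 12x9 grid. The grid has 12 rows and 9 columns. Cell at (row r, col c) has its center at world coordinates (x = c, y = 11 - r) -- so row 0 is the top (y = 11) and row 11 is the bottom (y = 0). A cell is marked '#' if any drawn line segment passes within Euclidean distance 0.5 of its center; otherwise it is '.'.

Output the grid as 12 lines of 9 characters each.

Segment 0: (7,2) -> (4,2)
Segment 1: (4,2) -> (4,7)
Segment 2: (4,7) -> (4,8)
Segment 3: (4,8) -> (4,4)
Segment 4: (4,4) -> (4,6)

Answer: .........
.........
.........
....#....
....#....
....#....
....#....
....#....
....#....
....####.
.........
.........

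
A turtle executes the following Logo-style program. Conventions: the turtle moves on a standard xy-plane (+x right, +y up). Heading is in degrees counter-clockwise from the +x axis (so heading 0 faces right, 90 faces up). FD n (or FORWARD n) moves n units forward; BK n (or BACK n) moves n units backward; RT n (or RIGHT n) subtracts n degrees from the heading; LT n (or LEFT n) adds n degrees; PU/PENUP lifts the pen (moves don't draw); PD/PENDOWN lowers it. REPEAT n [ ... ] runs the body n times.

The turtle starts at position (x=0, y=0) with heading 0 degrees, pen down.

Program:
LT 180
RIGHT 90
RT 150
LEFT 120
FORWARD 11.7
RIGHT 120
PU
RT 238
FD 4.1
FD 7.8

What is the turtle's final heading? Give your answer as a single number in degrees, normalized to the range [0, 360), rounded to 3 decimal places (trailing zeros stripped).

Executing turtle program step by step:
Start: pos=(0,0), heading=0, pen down
LT 180: heading 0 -> 180
RT 90: heading 180 -> 90
RT 150: heading 90 -> 300
LT 120: heading 300 -> 60
FD 11.7: (0,0) -> (5.85,10.132) [heading=60, draw]
RT 120: heading 60 -> 300
PU: pen up
RT 238: heading 300 -> 62
FD 4.1: (5.85,10.132) -> (7.775,13.753) [heading=62, move]
FD 7.8: (7.775,13.753) -> (11.437,20.64) [heading=62, move]
Final: pos=(11.437,20.64), heading=62, 1 segment(s) drawn

Answer: 62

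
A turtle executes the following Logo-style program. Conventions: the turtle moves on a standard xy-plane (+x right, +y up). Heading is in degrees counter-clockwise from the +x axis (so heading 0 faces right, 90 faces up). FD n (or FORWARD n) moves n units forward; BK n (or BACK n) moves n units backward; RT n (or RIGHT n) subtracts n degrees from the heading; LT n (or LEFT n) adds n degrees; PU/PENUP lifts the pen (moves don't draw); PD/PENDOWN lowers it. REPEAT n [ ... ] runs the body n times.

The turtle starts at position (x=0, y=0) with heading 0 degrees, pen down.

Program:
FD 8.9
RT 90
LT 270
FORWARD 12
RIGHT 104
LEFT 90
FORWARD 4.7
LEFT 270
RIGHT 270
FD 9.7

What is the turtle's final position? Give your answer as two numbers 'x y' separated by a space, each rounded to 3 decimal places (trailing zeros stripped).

Executing turtle program step by step:
Start: pos=(0,0), heading=0, pen down
FD 8.9: (0,0) -> (8.9,0) [heading=0, draw]
RT 90: heading 0 -> 270
LT 270: heading 270 -> 180
FD 12: (8.9,0) -> (-3.1,0) [heading=180, draw]
RT 104: heading 180 -> 76
LT 90: heading 76 -> 166
FD 4.7: (-3.1,0) -> (-7.66,1.137) [heading=166, draw]
LT 270: heading 166 -> 76
RT 270: heading 76 -> 166
FD 9.7: (-7.66,1.137) -> (-17.072,3.484) [heading=166, draw]
Final: pos=(-17.072,3.484), heading=166, 4 segment(s) drawn

Answer: -17.072 3.484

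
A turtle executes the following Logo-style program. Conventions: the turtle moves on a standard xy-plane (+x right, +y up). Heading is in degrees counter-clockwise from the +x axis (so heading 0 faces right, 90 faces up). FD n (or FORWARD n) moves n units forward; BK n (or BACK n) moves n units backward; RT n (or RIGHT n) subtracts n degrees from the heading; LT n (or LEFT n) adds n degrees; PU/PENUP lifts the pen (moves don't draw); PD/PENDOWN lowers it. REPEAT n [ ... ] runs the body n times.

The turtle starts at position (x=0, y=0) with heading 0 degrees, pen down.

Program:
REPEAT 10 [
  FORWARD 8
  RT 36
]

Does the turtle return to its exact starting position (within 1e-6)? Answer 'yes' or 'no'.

Answer: yes

Derivation:
Executing turtle program step by step:
Start: pos=(0,0), heading=0, pen down
REPEAT 10 [
  -- iteration 1/10 --
  FD 8: (0,0) -> (8,0) [heading=0, draw]
  RT 36: heading 0 -> 324
  -- iteration 2/10 --
  FD 8: (8,0) -> (14.472,-4.702) [heading=324, draw]
  RT 36: heading 324 -> 288
  -- iteration 3/10 --
  FD 8: (14.472,-4.702) -> (16.944,-12.311) [heading=288, draw]
  RT 36: heading 288 -> 252
  -- iteration 4/10 --
  FD 8: (16.944,-12.311) -> (14.472,-19.919) [heading=252, draw]
  RT 36: heading 252 -> 216
  -- iteration 5/10 --
  FD 8: (14.472,-19.919) -> (8,-24.621) [heading=216, draw]
  RT 36: heading 216 -> 180
  -- iteration 6/10 --
  FD 8: (8,-24.621) -> (0,-24.621) [heading=180, draw]
  RT 36: heading 180 -> 144
  -- iteration 7/10 --
  FD 8: (0,-24.621) -> (-6.472,-19.919) [heading=144, draw]
  RT 36: heading 144 -> 108
  -- iteration 8/10 --
  FD 8: (-6.472,-19.919) -> (-8.944,-12.311) [heading=108, draw]
  RT 36: heading 108 -> 72
  -- iteration 9/10 --
  FD 8: (-8.944,-12.311) -> (-6.472,-4.702) [heading=72, draw]
  RT 36: heading 72 -> 36
  -- iteration 10/10 --
  FD 8: (-6.472,-4.702) -> (0,0) [heading=36, draw]
  RT 36: heading 36 -> 0
]
Final: pos=(0,0), heading=0, 10 segment(s) drawn

Start position: (0, 0)
Final position: (0, 0)
Distance = 0; < 1e-6 -> CLOSED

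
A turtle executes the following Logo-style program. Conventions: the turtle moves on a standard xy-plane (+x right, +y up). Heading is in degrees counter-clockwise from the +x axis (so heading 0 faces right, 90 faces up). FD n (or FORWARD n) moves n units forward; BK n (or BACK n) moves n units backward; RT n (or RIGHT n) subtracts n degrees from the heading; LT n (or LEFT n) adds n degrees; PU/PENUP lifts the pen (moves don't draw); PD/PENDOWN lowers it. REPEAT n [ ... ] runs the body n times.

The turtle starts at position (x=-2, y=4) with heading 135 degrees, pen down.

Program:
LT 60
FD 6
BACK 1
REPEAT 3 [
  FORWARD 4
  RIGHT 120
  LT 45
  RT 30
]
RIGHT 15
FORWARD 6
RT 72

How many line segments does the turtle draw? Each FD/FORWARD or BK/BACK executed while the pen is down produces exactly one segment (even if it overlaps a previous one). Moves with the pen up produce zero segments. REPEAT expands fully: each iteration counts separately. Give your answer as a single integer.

Executing turtle program step by step:
Start: pos=(-2,4), heading=135, pen down
LT 60: heading 135 -> 195
FD 6: (-2,4) -> (-7.796,2.447) [heading=195, draw]
BK 1: (-7.796,2.447) -> (-6.83,2.706) [heading=195, draw]
REPEAT 3 [
  -- iteration 1/3 --
  FD 4: (-6.83,2.706) -> (-10.693,1.671) [heading=195, draw]
  RT 120: heading 195 -> 75
  LT 45: heading 75 -> 120
  RT 30: heading 120 -> 90
  -- iteration 2/3 --
  FD 4: (-10.693,1.671) -> (-10.693,5.671) [heading=90, draw]
  RT 120: heading 90 -> 330
  LT 45: heading 330 -> 15
  RT 30: heading 15 -> 345
  -- iteration 3/3 --
  FD 4: (-10.693,5.671) -> (-6.83,4.635) [heading=345, draw]
  RT 120: heading 345 -> 225
  LT 45: heading 225 -> 270
  RT 30: heading 270 -> 240
]
RT 15: heading 240 -> 225
FD 6: (-6.83,4.635) -> (-11.072,0.393) [heading=225, draw]
RT 72: heading 225 -> 153
Final: pos=(-11.072,0.393), heading=153, 6 segment(s) drawn
Segments drawn: 6

Answer: 6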